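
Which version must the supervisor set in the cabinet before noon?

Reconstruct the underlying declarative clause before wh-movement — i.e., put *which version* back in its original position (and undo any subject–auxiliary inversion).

The filler 'which version' is interpreted as the direct object of 'set'. Wh-movement fronts it, leaving a gap right after 'set':
Which version must the supervisor set ___ in the cabinet before noon?

The supervisor must set which version in the cabinet before noon.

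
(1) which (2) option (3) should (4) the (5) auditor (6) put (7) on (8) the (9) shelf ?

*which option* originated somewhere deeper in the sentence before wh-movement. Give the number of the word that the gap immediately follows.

6

Pre-movement form: The auditor should put which option on the shelf.
'which option' is the direct object of 'put'. It moves to the left edge, and the trace sits right after 'put':
Which option should the auditor put ___ on the shelf?
'put' is word 6.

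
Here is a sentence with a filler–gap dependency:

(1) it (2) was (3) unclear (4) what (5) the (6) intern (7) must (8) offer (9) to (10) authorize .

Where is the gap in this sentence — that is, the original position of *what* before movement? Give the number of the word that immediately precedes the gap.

10

Underlying clause: The intern must offer to authorize what.
'what' functions as the direct object of 'authorize'. Wh-movement fronts it, leaving a gap right after 'authorize':
It was unclear what the intern must offer to authorize ___.
'authorize' is word 10.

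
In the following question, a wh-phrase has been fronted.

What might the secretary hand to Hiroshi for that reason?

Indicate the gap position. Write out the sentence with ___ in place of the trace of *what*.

Before movement: The secretary might hand what to Hiroshi for that reason.
'what' functions as the direct object of 'hand'. The gap is right after 'hand'.

What might the secretary hand ___ to Hiroshi for that reason?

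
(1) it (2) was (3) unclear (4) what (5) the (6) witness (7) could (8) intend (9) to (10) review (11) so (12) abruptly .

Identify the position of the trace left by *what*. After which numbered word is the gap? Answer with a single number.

10

Underlying clause: The witness could intend to review what so abruptly.
'what' functions as the direct object of 'review'. Fronting leaves a gap immediately after 'review':
It was unclear what the witness could intend to review ___ so abruptly.
'review' is word 10.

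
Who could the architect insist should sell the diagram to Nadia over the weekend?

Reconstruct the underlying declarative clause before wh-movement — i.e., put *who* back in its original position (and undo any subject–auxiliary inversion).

The filler 'who' is interpreted as the subject of the clause embedded under 'insist'. Wh-movement fronts it, leaving a gap right after 'insist':
Who could the architect insist ___ should sell the diagram to Nadia over the weekend?

The architect could insist who should sell the diagram to Nadia over the weekend.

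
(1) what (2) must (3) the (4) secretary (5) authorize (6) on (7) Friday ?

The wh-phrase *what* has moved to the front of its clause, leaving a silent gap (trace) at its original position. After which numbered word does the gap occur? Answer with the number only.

5

Pre-movement form: The secretary must authorize what on Friday.
The filler 'what' is interpreted as the direct object of 'authorize'. Wh-movement fronts it, leaving a gap right after 'authorize':
What must the secretary authorize ___ on Friday?
'authorize' is word 5.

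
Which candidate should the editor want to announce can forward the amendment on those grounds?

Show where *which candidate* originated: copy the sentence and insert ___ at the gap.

Which candidate should the editor want to announce ___ can forward the amendment on those grounds?

Underlying clause: The editor should want to announce which candidate can forward the amendment on those grounds.
'which candidate' functions as the subject of the clause embedded under 'announce'. The gap is right after 'announce'.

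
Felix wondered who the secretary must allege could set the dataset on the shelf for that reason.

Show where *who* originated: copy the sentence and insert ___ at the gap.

Felix wondered who the secretary must allege ___ could set the dataset on the shelf for that reason.

Before movement: The secretary must allege who could set the dataset on the shelf for that reason.
The filler 'who' is interpreted as the subject of the clause embedded under 'allege'. The gap is right after 'allege'.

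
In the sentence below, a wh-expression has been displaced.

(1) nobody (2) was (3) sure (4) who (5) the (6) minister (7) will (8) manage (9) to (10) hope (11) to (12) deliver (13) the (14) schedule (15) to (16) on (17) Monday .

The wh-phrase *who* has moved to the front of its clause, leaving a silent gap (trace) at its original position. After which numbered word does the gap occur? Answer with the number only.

15

In situ: The minister will manage to hope to deliver the schedule to who on Monday.
The filler 'who' is interpreted as the object of the preposition 'to' (recipient of 'deliver'). It moves to the left edge, and the trace sits right after 'to':
Nobody was sure who the minister will manage to hope to deliver the schedule to ___ on Monday.
'to' is word 15.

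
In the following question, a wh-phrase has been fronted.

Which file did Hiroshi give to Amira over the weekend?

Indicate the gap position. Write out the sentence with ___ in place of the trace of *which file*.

Which file did Hiroshi give ___ to Amira over the weekend?

Before movement: Hiroshi did give which file to Amira over the weekend.
'which file' is the direct object of 'give'. The gap is right after 'give'.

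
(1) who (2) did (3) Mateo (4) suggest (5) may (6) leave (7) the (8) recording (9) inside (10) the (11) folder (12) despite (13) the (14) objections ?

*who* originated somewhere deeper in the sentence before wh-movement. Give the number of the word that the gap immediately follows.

4

Underlying clause: Mateo did suggest who may leave the recording inside the folder despite the objections.
'who' functions as the subject of the clause embedded under 'suggest'. Wh-movement fronts it, leaving a gap right after 'suggest':
Who did Mateo suggest ___ may leave the recording inside the folder despite the objections?
'suggest' is word 4.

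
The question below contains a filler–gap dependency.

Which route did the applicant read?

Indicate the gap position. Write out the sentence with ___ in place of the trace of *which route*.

Underlying clause: The applicant did read which route.
The filler 'which route' is interpreted as the direct object of 'read'. The gap is right after 'read'.

Which route did the applicant read ___?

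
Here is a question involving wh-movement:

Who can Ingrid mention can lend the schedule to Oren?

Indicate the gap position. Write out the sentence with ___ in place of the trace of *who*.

Who can Ingrid mention ___ can lend the schedule to Oren?

Pre-movement form: Ingrid can mention who can lend the schedule to Oren.
'who' functions as the subject of the clause embedded under 'mention'. The gap is right after 'mention'.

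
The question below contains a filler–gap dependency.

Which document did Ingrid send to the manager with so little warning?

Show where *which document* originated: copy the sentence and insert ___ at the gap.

Which document did Ingrid send ___ to the manager with so little warning?

Underlying clause: Ingrid did send which document to the manager with so little warning.
'which document' is the direct object of 'send'. The gap is right after 'send'.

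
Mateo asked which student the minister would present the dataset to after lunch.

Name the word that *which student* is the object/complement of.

to

Before movement: The minister would present the dataset to which student after lunch.
The filler 'which student' is interpreted as the object of the preposition 'to' (recipient of 'present'). It moves to the left edge, and the trace sits right after 'to':
Mateo asked which student the minister would present the dataset to ___ after lunch.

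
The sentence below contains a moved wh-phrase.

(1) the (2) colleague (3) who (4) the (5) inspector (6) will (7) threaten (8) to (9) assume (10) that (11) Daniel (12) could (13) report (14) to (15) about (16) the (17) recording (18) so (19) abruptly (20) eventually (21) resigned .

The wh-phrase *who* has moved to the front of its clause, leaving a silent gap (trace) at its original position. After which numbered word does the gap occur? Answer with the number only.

'who' is the object of the preposition 'to'. Wh-movement fronts it, leaving a gap right after 'to':
The colleague who the inspector will threaten to assume that Daniel could report to ___ about the recording so abruptly eventually resigned.
'to' is word 14.

14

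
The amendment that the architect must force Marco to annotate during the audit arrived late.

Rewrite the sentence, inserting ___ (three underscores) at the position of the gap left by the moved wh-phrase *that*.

The amendment that the architect must force Marco to annotate ___ during the audit arrived late.

'that' functions as the direct object of 'annotate'. The gap is right after 'annotate'.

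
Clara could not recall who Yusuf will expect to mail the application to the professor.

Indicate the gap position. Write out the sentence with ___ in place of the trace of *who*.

Clara could not recall who Yusuf will expect ___ to mail the application to the professor.

In situ: Yusuf will expect who to mail the application to the professor.
'who' functions as the direct object of 'expect'. The gap is right after 'expect'.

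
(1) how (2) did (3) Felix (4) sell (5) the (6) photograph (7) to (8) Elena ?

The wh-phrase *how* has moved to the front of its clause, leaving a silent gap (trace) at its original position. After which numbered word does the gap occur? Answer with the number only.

8

Underlying clause: Felix did sell the photograph to Elena how.
'how' is the manner adjunct. It moves to the left edge, and the trace sits right after 'Elena':
How did Felix sell the photograph to Elena ___?
'Elena' is word 8.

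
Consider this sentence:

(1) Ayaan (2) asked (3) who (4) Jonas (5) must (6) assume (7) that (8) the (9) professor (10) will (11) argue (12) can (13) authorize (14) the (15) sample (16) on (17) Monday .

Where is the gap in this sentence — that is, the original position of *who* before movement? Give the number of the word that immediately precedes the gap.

11

Before movement: Jonas must assume that the professor will argue who can authorize the sample on Monday.
The filler 'who' is interpreted as the subject of the clause embedded under 'argue'. Wh-movement fronts it, leaving a gap right after 'argue':
Ayaan asked who Jonas must assume that the professor will argue ___ can authorize the sample on Monday.
'argue' is word 11.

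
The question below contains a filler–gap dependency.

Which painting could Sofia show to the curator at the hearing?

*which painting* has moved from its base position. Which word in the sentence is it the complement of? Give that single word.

show

In situ: Sofia could show which painting to the curator at the hearing.
'which painting' is the direct object of 'show'. Wh-movement fronts it, leaving a gap right after 'show':
Which painting could Sofia show ___ to the curator at the hearing?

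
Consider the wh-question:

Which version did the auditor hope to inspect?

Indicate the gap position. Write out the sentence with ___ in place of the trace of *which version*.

In situ: The auditor did hope to inspect which version.
'which version' is the direct object of 'inspect'. The gap is right after 'inspect'.

Which version did the auditor hope to inspect ___?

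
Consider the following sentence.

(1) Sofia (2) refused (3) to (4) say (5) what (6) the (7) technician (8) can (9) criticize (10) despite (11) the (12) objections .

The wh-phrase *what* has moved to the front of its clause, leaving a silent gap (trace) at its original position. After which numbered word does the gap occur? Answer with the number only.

9

Before movement: The technician can criticize what despite the objections.
'what' is the direct object of 'criticize'. It moves to the left edge, and the trace sits right after 'criticize':
Sofia refused to say what the technician can criticize ___ despite the objections.
'criticize' is word 9.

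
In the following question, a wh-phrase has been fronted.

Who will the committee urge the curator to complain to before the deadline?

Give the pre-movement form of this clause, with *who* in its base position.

The committee will urge the curator to complain to who before the deadline.

'who' functions as the object of the preposition 'to'. Wh-movement fronts it, leaving a gap right after 'to':
Who will the committee urge the curator to complain to ___ before the deadline?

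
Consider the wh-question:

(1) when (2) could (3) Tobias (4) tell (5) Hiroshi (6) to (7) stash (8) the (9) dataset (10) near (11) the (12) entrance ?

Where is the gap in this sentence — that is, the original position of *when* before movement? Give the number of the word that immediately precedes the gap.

12

Pre-movement form: Tobias could tell Hiroshi to stash the dataset near the entrance when.
'when' is the temporal adjunct. Wh-movement fronts it, leaving a gap right after 'entrance':
When could Tobias tell Hiroshi to stash the dataset near the entrance ___?
'entrance' is word 12.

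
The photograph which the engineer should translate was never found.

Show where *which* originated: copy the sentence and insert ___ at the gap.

The photograph which the engineer should translate ___ was never found.

The filler 'which' is interpreted as the direct object of 'translate'. The gap is right after 'translate'.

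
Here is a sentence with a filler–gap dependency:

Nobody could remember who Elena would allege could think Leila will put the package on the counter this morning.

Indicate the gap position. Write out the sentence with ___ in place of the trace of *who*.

Before movement: Elena would allege who could think Leila will put the package on the counter this morning.
'who' functions as the subject of the clause embedded under 'allege'. The gap is right after 'allege'.

Nobody could remember who Elena would allege ___ could think Leila will put the package on the counter this morning.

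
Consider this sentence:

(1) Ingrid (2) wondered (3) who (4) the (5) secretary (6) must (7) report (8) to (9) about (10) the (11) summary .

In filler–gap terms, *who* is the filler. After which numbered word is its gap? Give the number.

In situ: The secretary must report to who about the summary.
The filler 'who' is interpreted as the object of the preposition 'to'. Wh-movement fronts it, leaving a gap right after 'to':
Ingrid wondered who the secretary must report to ___ about the summary.
'to' is word 8.

8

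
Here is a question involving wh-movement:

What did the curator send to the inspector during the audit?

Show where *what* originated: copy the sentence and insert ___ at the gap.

What did the curator send ___ to the inspector during the audit?

Before movement: The curator did send what to the inspector during the audit.
'what' is the direct object of 'send'. The gap is right after 'send'.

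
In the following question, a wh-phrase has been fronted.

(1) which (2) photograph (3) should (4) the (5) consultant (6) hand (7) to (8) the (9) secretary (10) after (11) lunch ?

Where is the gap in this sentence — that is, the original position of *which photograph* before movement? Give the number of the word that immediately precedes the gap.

6

In situ: The consultant should hand which photograph to the secretary after lunch.
'which photograph' is the direct object of 'hand'. Wh-movement fronts it, leaving a gap right after 'hand':
Which photograph should the consultant hand ___ to the secretary after lunch?
'hand' is word 6.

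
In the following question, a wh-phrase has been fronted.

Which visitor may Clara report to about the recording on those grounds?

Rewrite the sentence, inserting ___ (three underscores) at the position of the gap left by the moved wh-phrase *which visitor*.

Which visitor may Clara report to ___ about the recording on those grounds?

Pre-movement form: Clara may report to which visitor about the recording on those grounds.
'which visitor' is the object of the preposition 'to'. The gap is right after 'to'.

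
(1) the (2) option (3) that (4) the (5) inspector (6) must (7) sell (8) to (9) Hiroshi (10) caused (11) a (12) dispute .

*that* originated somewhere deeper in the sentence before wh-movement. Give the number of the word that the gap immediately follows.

7

The filler 'that' is interpreted as the direct object of 'sell'. It moves to the left edge, and the trace sits right after 'sell':
The option that the inspector must sell ___ to Hiroshi caused a dispute.
'sell' is word 7.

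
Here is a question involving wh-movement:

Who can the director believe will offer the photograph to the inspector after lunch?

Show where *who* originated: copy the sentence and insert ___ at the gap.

Who can the director believe ___ will offer the photograph to the inspector after lunch?

In situ: The director can believe who will offer the photograph to the inspector after lunch.
The filler 'who' is interpreted as the subject of the clause embedded under 'believe'. The gap is right after 'believe'.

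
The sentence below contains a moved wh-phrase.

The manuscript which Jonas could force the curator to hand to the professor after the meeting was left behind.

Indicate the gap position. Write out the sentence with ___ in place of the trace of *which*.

The filler 'which' is interpreted as the direct object of 'hand'. The gap is right after 'hand'.

The manuscript which Jonas could force the curator to hand ___ to the professor after the meeting was left behind.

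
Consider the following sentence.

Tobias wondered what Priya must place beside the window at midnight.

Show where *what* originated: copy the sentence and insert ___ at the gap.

Before movement: Priya must place what beside the window at midnight.
'what' functions as the direct object of 'place'. The gap is right after 'place'.

Tobias wondered what Priya must place ___ beside the window at midnight.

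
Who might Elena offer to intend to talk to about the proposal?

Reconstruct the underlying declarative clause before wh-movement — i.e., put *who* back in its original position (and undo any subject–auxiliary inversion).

Elena might offer to intend to talk to who about the proposal.

'who' functions as the object of the preposition 'to'. It moves to the left edge, and the trace sits right after 'to':
Who might Elena offer to intend to talk to ___ about the proposal?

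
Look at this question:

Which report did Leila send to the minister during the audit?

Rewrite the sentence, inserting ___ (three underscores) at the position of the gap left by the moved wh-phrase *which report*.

Which report did Leila send ___ to the minister during the audit?

In situ: Leila did send which report to the minister during the audit.
'which report' is the direct object of 'send'. The gap is right after 'send'.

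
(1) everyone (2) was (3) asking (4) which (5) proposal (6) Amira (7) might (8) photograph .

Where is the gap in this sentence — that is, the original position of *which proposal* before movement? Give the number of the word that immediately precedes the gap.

8

Pre-movement form: Amira might photograph which proposal.
'which proposal' is the direct object of 'photograph'. Fronting leaves a gap immediately after 'photograph':
Everyone was asking which proposal Amira might photograph ___.
'photograph' is word 8.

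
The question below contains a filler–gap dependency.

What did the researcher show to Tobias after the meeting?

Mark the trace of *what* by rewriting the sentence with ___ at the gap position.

Underlying clause: The researcher did show what to Tobias after the meeting.
'what' is the direct object of 'show'. The gap is right after 'show'.

What did the researcher show ___ to Tobias after the meeting?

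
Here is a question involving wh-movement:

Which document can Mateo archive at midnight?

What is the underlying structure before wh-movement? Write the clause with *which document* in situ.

The filler 'which document' is interpreted as the direct object of 'archive'. It moves to the left edge, and the trace sits right after 'archive':
Which document can Mateo archive ___ at midnight?

Mateo can archive which document at midnight.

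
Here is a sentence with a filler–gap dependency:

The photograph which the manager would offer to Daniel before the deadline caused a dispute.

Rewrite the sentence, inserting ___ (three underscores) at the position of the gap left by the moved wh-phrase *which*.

The photograph which the manager would offer ___ to Daniel before the deadline caused a dispute.

'which' functions as the direct object of 'offer'. The gap is right after 'offer'.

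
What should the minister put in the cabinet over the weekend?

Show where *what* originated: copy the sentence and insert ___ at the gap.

What should the minister put ___ in the cabinet over the weekend?

In situ: The minister should put what in the cabinet over the weekend.
'what' functions as the direct object of 'put'. The gap is right after 'put'.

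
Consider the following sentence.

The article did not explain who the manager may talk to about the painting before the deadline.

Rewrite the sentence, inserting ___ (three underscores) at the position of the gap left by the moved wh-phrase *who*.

The article did not explain who the manager may talk to ___ about the painting before the deadline.

Pre-movement form: The manager may talk to who about the painting before the deadline.
The filler 'who' is interpreted as the object of the preposition 'to'. The gap is right after 'to'.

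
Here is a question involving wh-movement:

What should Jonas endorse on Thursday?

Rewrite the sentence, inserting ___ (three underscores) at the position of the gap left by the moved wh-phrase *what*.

In situ: Jonas should endorse what on Thursday.
The filler 'what' is interpreted as the direct object of 'endorse'. The gap is right after 'endorse'.

What should Jonas endorse ___ on Thursday?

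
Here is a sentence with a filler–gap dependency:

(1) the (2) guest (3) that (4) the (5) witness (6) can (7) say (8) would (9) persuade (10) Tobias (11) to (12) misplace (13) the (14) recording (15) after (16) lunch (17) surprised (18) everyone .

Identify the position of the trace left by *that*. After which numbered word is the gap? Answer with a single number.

'that' functions as the subject of the clause embedded under 'say'. Wh-movement fronts it, leaving a gap right after 'say':
The guest that the witness can say ___ would persuade Tobias to misplace the recording after lunch surprised everyone.
'say' is word 7.

7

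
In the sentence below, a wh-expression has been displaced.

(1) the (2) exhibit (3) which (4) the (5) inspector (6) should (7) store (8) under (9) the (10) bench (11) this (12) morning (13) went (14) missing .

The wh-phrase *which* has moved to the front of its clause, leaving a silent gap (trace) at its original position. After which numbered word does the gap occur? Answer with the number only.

The filler 'which' is interpreted as the direct object of 'store'. Wh-movement fronts it, leaving a gap right after 'store':
The exhibit which the inspector should store ___ under the bench this morning went missing.
'store' is word 7.

7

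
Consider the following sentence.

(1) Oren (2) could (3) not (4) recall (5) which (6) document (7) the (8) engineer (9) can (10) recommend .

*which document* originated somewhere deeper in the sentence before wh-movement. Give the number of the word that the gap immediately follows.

10

In situ: The engineer can recommend which document.
'which document' functions as the direct object of 'recommend'. Fronting leaves a gap immediately after 'recommend':
Oren could not recall which document the engineer can recommend ___.
'recommend' is word 10.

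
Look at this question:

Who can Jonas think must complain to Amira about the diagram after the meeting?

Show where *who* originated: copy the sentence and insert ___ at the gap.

Underlying clause: Jonas can think who must complain to Amira about the diagram after the meeting.
The filler 'who' is interpreted as the subject of the clause embedded under 'think'. The gap is right after 'think'.

Who can Jonas think ___ must complain to Amira about the diagram after the meeting?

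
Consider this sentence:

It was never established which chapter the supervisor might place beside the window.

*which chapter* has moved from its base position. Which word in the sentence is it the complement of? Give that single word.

Pre-movement form: The supervisor might place which chapter beside the window.
'which chapter' is the direct object of 'place'. Wh-movement fronts it, leaving a gap right after 'place':
It was never established which chapter the supervisor might place ___ beside the window.

place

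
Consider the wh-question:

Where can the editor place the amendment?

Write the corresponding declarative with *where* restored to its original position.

The editor can place the amendment where.

The filler 'where' is interpreted as the locative complement of 'place'. It moves to the left edge, and the trace sits right after 'amendment':
Where can the editor place the amendment ___?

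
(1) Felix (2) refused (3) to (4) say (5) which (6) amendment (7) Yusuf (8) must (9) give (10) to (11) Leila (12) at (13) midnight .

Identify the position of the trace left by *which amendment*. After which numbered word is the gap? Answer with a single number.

Underlying clause: Yusuf must give which amendment to Leila at midnight.
The filler 'which amendment' is interpreted as the direct object of 'give'. It moves to the left edge, and the trace sits right after 'give':
Felix refused to say which amendment Yusuf must give ___ to Leila at midnight.
'give' is word 9.

9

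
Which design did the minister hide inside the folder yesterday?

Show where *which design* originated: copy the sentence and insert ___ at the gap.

In situ: The minister did hide which design inside the folder yesterday.
'which design' is the direct object of 'hide'. The gap is right after 'hide'.

Which design did the minister hide ___ inside the folder yesterday?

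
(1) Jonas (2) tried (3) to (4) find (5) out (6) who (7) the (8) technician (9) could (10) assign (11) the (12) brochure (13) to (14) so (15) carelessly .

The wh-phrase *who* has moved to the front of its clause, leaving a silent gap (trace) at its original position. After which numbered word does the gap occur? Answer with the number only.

In situ: The technician could assign the brochure to who so carelessly.
The filler 'who' is interpreted as the object of the preposition 'to' (recipient of 'assign'). It moves to the left edge, and the trace sits right after 'to':
Jonas tried to find out who the technician could assign the brochure to ___ so carelessly.
'to' is word 13.

13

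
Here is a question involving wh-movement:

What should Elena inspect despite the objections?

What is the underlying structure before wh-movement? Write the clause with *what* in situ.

Elena should inspect what despite the objections.

'what' functions as the direct object of 'inspect'. Wh-movement fronts it, leaving a gap right after 'inspect':
What should Elena inspect ___ despite the objections?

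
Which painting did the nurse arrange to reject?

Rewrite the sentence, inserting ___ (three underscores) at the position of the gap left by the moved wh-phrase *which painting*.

Pre-movement form: The nurse did arrange to reject which painting.
'which painting' is the direct object of 'reject'. The gap is right after 'reject'.

Which painting did the nurse arrange to reject ___?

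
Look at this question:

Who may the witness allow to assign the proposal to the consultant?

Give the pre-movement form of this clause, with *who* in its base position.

'who' is the direct object of 'allow'. Fronting leaves a gap immediately after 'allow':
Who may the witness allow ___ to assign the proposal to the consultant?

The witness may allow who to assign the proposal to the consultant.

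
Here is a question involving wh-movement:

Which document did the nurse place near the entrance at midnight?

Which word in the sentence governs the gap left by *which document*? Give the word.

In situ: The nurse did place which document near the entrance at midnight.
The filler 'which document' is interpreted as the direct object of 'place'. It moves to the left edge, and the trace sits right after 'place':
Which document did the nurse place ___ near the entrance at midnight?

place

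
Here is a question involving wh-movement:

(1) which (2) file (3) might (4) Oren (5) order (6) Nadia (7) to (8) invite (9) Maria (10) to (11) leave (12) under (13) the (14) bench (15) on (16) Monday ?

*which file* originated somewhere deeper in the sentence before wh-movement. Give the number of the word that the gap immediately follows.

11

Before movement: Oren might order Nadia to invite Maria to leave which file under the bench on Monday.
'which file' is the direct object of 'leave'. It moves to the left edge, and the trace sits right after 'leave':
Which file might Oren order Nadia to invite Maria to leave ___ under the bench on Monday?
'leave' is word 11.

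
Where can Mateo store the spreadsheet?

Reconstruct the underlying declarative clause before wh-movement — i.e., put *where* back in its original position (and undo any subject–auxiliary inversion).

The filler 'where' is interpreted as the locative complement of 'store'. Fronting leaves a gap immediately after 'spreadsheet':
Where can Mateo store the spreadsheet ___?

Mateo can store the spreadsheet where.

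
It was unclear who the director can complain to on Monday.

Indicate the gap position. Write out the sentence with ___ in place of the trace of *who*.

It was unclear who the director can complain to ___ on Monday.

Before movement: The director can complain to who on Monday.
The filler 'who' is interpreted as the object of the preposition 'to'. The gap is right after 'to'.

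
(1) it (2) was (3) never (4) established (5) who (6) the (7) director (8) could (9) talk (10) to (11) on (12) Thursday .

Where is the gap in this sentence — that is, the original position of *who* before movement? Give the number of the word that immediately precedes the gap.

10

Before movement: The director could talk to who on Thursday.
'who' is the object of the preposition 'to'. Fronting leaves a gap immediately after 'to':
It was never established who the director could talk to ___ on Thursday.
'to' is word 10.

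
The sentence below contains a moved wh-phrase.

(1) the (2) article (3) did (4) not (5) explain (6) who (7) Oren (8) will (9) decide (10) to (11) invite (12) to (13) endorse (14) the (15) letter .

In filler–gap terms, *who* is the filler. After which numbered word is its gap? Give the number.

Underlying clause: Oren will decide to invite who to endorse the letter.
'who' is the direct object of 'invite'. Wh-movement fronts it, leaving a gap right after 'invite':
The article did not explain who Oren will decide to invite ___ to endorse the letter.
'invite' is word 11.

11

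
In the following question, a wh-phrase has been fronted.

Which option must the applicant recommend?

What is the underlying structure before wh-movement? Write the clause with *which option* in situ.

The applicant must recommend which option.

The filler 'which option' is interpreted as the direct object of 'recommend'. It moves to the left edge, and the trace sits right after 'recommend':
Which option must the applicant recommend ___?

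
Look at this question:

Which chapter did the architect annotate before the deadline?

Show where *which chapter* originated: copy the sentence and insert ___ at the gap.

Pre-movement form: The architect did annotate which chapter before the deadline.
The filler 'which chapter' is interpreted as the direct object of 'annotate'. The gap is right after 'annotate'.

Which chapter did the architect annotate ___ before the deadline?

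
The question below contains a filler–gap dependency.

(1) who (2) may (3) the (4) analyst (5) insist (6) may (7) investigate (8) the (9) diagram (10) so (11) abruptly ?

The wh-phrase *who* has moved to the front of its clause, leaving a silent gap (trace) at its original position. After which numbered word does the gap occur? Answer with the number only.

5

Underlying clause: The analyst may insist who may investigate the diagram so abruptly.
'who' is the subject of the clause embedded under 'insist'. Wh-movement fronts it, leaving a gap right after 'insist':
Who may the analyst insist ___ may investigate the diagram so abruptly?
'insist' is word 5.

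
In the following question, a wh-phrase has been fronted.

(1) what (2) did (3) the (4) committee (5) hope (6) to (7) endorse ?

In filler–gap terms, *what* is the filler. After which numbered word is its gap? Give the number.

7

Before movement: The committee did hope to endorse what.
'what' functions as the direct object of 'endorse'. It moves to the left edge, and the trace sits right after 'endorse':
What did the committee hope to endorse ___?
'endorse' is word 7.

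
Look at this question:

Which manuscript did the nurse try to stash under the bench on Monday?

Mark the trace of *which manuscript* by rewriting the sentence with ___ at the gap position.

Which manuscript did the nurse try to stash ___ under the bench on Monday?

In situ: The nurse did try to stash which manuscript under the bench on Monday.
'which manuscript' is the direct object of 'stash'. The gap is right after 'stash'.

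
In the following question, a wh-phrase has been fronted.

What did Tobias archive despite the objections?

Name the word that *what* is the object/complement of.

archive

Before movement: Tobias did archive what despite the objections.
'what' functions as the direct object of 'archive'. It moves to the left edge, and the trace sits right after 'archive':
What did Tobias archive ___ despite the objections?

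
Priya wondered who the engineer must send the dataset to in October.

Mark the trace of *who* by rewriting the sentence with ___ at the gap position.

Priya wondered who the engineer must send the dataset to ___ in October.

Before movement: The engineer must send the dataset to who in October.
'who' is the object of the preposition 'to' (recipient of 'send'). The gap is right after 'to'.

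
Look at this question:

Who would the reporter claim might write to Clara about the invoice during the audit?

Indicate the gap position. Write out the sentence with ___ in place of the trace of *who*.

Who would the reporter claim ___ might write to Clara about the invoice during the audit?

Before movement: The reporter would claim who might write to Clara about the invoice during the audit.
'who' is the subject of the clause embedded under 'claim'. The gap is right after 'claim'.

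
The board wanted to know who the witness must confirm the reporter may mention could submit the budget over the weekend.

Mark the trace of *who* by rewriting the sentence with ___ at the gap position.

Underlying clause: The witness must confirm the reporter may mention who could submit the budget over the weekend.
The filler 'who' is interpreted as the subject of the clause embedded under 'mention'. The gap is right after 'mention'.

The board wanted to know who the witness must confirm the reporter may mention ___ could submit the budget over the weekend.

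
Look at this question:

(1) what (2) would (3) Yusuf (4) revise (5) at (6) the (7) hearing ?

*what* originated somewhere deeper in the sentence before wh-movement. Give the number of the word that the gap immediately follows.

4

In situ: Yusuf would revise what at the hearing.
The filler 'what' is interpreted as the direct object of 'revise'. It moves to the left edge, and the trace sits right after 'revise':
What would Yusuf revise ___ at the hearing?
'revise' is word 4.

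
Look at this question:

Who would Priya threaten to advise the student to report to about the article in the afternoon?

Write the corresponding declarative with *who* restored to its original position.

Priya would threaten to advise the student to report to who about the article in the afternoon.

The filler 'who' is interpreted as the object of the preposition 'to'. It moves to the left edge, and the trace sits right after 'to':
Who would Priya threaten to advise the student to report to ___ about the article in the afternoon?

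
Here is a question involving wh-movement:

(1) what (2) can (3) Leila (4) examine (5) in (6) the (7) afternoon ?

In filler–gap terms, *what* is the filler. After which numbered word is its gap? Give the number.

4

Pre-movement form: Leila can examine what in the afternoon.
'what' functions as the direct object of 'examine'. It moves to the left edge, and the trace sits right after 'examine':
What can Leila examine ___ in the afternoon?
'examine' is word 4.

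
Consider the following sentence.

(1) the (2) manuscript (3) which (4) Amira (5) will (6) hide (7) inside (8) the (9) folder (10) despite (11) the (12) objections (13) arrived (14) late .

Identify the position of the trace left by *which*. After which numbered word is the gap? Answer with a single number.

6

'which' is the direct object of 'hide'. It moves to the left edge, and the trace sits right after 'hide':
The manuscript which Amira will hide ___ inside the folder despite the objections arrived late.
'hide' is word 6.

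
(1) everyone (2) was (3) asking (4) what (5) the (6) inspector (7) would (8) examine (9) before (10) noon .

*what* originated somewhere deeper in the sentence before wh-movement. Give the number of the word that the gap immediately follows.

Pre-movement form: The inspector would examine what before noon.
The filler 'what' is interpreted as the direct object of 'examine'. Fronting leaves a gap immediately after 'examine':
Everyone was asking what the inspector would examine ___ before noon.
'examine' is word 8.

8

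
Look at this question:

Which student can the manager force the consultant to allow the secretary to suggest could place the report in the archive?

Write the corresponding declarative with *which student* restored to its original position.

'which student' is the subject of the clause embedded under 'suggest'. It moves to the left edge, and the trace sits right after 'suggest':
Which student can the manager force the consultant to allow the secretary to suggest ___ could place the report in the archive?

The manager can force the consultant to allow the secretary to suggest which student could place the report in the archive.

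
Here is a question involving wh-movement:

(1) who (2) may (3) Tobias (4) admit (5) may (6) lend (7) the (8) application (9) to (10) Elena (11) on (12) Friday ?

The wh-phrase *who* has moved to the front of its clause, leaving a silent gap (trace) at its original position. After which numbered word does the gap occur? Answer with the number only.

4

Pre-movement form: Tobias may admit who may lend the application to Elena on Friday.
'who' is the subject of the clause embedded under 'admit'. It moves to the left edge, and the trace sits right after 'admit':
Who may Tobias admit ___ may lend the application to Elena on Friday?
'admit' is word 4.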